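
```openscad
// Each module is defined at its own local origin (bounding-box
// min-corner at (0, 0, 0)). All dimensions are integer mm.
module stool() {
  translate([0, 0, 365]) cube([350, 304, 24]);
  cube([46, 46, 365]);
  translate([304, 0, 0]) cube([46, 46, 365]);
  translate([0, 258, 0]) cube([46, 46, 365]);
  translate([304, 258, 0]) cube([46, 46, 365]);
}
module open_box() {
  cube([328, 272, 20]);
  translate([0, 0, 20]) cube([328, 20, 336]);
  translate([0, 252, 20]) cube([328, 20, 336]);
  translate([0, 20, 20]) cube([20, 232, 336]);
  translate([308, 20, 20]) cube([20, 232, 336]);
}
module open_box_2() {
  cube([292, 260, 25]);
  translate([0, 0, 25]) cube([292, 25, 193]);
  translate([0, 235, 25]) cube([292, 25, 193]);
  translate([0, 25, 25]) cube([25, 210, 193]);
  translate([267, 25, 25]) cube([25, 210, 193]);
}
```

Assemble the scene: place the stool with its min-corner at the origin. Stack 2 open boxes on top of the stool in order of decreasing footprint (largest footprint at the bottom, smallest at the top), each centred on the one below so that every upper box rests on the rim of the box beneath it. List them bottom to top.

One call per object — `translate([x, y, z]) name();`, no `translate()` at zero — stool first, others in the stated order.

stool();
translate([11, 16, 389]) open_box();
translate([29, 22, 745]) open_box_2();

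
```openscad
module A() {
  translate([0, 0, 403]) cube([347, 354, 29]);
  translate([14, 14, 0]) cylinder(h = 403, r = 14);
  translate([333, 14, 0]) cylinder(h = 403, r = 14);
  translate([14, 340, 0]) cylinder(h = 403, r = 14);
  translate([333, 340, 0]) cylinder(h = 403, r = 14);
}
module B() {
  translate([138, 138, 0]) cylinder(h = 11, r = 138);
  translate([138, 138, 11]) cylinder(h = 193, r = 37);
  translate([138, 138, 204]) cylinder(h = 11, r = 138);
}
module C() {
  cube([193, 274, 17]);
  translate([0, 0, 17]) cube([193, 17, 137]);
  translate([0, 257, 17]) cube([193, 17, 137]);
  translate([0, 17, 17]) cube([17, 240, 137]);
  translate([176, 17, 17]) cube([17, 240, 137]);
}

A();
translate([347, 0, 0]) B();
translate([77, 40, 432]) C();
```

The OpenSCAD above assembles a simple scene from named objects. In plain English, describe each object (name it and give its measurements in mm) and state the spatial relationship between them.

A is a simple wooden stool: a rectangular seat 347 mm (x) by 354 mm (y), 29 mm thick, top face at z = 432 mm, on four round legs, each 28 mm in diameter. The legs rest on z = 0, each leg's axis is inset half a diameter from the nearest pair of seat edges (so the leg's bounding box is flush with the corner).

B is a spool: two coaxial disc flanges of radius 138 mm and thickness 11 mm, joined by a core cylinder of radius 37 mm and height 193 mm. The lower flange rests on z = 0 and the three cylinders share a vertical axis.

C is an open storage box with external size 193×274×154 mm and wall thickness 17 mm (the base is also 17 mm thick). The base covers the whole footprint; the four walls stand on the base, with the y-facing walls full-width and the x-facing walls fitting between their inner faces.

The spool is against the stool's +x side, with their −y faces flush. The open box is on top of the stool, centred.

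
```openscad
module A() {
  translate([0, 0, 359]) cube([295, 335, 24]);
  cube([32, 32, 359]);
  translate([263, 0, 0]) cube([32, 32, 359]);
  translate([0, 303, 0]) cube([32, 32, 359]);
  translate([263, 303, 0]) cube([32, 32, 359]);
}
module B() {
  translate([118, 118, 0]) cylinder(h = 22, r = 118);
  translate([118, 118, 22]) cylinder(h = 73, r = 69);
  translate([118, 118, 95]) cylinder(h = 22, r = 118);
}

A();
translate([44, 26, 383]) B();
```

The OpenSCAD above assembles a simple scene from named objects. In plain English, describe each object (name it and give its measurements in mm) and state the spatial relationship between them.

A is a four-legged stool. The seat is a 295×335×24 mm slab whose top surface is at z = 383 mm; four square legs, each 32×32 mm in cross-section, run from the floor (z = 0) to the underside of the seat, each flush with a corner of the seat.

B is a spool: two coaxial disc flanges of radius 118 mm and thickness 22 mm, joined by a core cylinder of radius 69 mm and height 73 mm. The lower flange rests on z = 0 and the three cylinders share a vertical axis.

The spool is on top of the stool.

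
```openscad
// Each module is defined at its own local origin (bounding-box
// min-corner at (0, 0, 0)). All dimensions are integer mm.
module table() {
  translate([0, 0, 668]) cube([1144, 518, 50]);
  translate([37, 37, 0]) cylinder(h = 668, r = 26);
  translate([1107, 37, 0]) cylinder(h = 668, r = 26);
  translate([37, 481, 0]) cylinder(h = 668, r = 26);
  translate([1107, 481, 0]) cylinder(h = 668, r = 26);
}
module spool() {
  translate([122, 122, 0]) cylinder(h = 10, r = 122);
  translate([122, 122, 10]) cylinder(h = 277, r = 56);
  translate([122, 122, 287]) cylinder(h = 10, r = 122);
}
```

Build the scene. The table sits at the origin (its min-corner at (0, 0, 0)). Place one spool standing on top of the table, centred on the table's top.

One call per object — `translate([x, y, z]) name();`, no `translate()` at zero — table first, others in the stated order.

table();
translate([450, 137, 718]) spool();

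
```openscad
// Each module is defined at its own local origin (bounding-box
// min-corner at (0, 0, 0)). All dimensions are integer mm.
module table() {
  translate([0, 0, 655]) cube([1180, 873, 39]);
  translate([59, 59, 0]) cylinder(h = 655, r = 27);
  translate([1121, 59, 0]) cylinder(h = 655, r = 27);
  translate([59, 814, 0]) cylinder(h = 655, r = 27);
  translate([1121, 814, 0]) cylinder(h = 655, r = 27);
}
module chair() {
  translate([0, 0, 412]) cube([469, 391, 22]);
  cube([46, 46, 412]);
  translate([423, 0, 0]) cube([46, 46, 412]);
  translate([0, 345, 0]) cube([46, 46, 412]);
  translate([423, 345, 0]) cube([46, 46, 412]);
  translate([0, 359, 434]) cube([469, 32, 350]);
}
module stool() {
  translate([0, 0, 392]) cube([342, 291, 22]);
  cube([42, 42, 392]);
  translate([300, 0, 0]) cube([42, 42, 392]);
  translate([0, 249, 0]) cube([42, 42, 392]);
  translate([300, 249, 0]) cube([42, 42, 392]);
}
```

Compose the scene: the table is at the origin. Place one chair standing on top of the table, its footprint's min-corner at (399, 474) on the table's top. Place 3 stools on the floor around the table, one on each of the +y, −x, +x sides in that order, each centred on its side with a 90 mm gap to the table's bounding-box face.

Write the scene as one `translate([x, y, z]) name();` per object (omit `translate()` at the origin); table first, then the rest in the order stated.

table();
translate([399, 474, 694]) chair();
translate([419, 963, 0]) stool();
translate([-432, 291, 0]) stool();
translate([1270, 291, 0]) stool();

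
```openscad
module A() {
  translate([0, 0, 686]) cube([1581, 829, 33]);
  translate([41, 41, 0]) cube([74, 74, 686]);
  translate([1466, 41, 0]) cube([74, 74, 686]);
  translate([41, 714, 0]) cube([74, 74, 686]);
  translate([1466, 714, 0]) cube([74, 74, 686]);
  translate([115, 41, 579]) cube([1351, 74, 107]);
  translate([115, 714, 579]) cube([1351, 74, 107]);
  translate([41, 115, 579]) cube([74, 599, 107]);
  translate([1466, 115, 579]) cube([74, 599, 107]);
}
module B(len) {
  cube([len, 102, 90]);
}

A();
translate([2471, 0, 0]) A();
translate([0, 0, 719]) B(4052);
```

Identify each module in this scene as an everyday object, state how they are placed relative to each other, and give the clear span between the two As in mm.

Second table starts at x = 2471; first ends at x = 1581; clear span = 2471 − 1581 = 890 mm.

A is a table. B is a beam. A beam spans the tops of two tables. The clear span between the two tables is 890 mm.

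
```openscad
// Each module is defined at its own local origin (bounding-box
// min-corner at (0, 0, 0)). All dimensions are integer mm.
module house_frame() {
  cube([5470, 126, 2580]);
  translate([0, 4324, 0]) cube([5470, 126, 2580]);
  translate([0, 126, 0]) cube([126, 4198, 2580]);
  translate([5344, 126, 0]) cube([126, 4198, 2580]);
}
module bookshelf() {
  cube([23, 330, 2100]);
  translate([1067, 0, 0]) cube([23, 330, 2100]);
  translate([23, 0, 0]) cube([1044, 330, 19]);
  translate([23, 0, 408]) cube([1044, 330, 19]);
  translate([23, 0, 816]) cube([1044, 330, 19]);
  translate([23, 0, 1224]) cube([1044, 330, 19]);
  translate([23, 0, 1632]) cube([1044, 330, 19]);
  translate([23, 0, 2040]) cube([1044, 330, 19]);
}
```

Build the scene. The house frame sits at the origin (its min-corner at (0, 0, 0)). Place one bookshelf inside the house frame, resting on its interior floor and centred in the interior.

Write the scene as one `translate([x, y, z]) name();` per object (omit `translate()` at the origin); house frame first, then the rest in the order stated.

house_frame();
translate([2190, 2060, 0]) bookshelf();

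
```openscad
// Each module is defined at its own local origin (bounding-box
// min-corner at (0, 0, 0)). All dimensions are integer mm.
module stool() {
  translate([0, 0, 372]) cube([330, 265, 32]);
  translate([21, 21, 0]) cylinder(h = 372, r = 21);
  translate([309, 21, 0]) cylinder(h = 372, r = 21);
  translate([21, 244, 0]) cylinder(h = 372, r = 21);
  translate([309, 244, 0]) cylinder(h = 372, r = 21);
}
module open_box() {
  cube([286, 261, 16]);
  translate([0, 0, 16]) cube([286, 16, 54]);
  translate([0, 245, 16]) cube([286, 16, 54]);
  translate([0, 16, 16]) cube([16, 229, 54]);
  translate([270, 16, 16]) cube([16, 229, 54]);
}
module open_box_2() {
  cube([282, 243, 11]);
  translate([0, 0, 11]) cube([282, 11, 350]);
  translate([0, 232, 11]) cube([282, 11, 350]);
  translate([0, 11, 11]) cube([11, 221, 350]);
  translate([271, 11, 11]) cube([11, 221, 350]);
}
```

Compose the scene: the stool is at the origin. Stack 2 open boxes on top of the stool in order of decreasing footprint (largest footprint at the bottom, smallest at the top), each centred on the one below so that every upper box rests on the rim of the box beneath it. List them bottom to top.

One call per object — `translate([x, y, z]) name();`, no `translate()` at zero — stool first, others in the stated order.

stool();
translate([22, 2, 404]) open_box();
translate([24, 11, 474]) open_box_2();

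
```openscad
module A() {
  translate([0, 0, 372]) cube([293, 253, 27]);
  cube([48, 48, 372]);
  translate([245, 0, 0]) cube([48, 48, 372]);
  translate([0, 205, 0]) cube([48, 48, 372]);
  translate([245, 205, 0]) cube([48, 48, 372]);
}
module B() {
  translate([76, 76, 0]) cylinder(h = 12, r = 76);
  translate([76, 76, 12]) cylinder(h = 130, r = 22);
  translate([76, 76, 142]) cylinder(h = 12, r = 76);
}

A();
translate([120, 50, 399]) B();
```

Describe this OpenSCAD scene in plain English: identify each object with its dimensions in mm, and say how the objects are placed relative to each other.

A is a four-legged stool. The seat is 293×253 mm, 27 mm thick, top at z = 399 mm. It stands on four square legs, each 48×48 mm in cross-section, from z = 0 to the seat underside, each flush with a corner of the seat.

B is a spool: two coaxial disc flanges of radius 76 mm and thickness 12 mm, joined by a core cylinder of radius 22 mm and height 130 mm. The lower flange rests on z = 0 and the three cylinders share a vertical axis.

The spool is on top of the stool.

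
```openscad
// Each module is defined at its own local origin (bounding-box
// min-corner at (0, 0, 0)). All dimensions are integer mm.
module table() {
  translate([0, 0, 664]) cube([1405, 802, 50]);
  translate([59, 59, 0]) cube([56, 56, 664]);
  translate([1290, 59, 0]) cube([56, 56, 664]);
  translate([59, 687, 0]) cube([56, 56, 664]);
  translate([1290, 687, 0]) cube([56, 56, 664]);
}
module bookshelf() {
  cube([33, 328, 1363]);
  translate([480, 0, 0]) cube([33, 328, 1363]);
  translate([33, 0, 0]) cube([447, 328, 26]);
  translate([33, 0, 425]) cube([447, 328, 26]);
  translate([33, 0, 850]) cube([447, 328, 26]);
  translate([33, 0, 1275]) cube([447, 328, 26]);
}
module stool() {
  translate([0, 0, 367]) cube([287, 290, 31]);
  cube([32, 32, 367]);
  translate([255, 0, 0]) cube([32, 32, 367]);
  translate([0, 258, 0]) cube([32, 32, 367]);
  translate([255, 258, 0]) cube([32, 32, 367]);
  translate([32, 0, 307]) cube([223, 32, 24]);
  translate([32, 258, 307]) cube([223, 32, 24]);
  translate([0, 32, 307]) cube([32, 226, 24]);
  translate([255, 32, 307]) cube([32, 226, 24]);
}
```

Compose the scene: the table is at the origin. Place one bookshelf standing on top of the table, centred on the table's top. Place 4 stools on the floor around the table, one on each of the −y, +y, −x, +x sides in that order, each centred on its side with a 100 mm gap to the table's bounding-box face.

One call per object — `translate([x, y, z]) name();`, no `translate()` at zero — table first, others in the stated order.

table();
translate([446, 237, 714]) bookshelf();
translate([559, -390, 0]) stool();
translate([559, 902, 0]) stool();
translate([-387, 256, 0]) stool();
translate([1505, 256, 0]) stool();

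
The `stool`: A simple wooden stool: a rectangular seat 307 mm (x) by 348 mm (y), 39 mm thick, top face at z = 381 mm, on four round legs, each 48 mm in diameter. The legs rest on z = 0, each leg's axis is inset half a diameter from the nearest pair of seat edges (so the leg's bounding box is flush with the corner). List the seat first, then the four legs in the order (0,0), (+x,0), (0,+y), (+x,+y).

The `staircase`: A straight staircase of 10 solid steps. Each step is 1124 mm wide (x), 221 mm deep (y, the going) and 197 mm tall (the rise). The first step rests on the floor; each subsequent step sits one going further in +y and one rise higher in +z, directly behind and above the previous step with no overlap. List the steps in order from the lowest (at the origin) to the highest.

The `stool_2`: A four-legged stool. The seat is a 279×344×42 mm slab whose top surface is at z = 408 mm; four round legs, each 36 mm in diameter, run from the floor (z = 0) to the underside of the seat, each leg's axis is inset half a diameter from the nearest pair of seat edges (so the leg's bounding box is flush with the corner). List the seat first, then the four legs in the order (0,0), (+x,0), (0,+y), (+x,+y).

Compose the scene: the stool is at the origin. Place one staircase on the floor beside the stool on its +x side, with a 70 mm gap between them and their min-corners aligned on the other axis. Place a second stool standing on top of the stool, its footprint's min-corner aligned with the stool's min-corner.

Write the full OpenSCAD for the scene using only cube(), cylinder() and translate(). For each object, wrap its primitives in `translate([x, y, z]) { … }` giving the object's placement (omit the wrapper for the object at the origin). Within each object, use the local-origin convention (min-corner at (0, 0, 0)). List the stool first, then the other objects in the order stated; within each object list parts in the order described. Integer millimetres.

translate([0, 0, 342]) cube([307, 348, 39]);
translate([24, 24, 0]) cylinder(h = 342, r = 24);
translate([283, 24, 0]) cylinder(h = 342, r = 24);
translate([24, 324, 0]) cylinder(h = 342, r = 24);
translate([283, 324, 0]) cylinder(h = 342, r = 24);
translate([377, 0, 0]) {
  cube([1124, 221, 197]);
  translate([0, 221, 197]) cube([1124, 221, 197]);
  translate([0, 442, 394]) cube([1124, 221, 197]);
  translate([0, 663, 591]) cube([1124, 221, 197]);
  translate([0, 884, 788]) cube([1124, 221, 197]);
  translate([0, 1105, 985]) cube([1124, 221, 197]);
  translate([0, 1326, 1182]) cube([1124, 221, 197]);
  translate([0, 1547, 1379]) cube([1124, 221, 197]);
  translate([0, 1768, 1576]) cube([1124, 221, 197]);
  translate([0, 1989, 1773]) cube([1124, 221, 197]);
}
translate([0, 0, 381]) {
  translate([0, 0, 366]) cube([279, 344, 42]);
  translate([18, 18, 0]) cylinder(h = 366, r = 18);
  translate([261, 18, 0]) cylinder(h = 366, r = 18);
  translate([18, 326, 0]) cylinder(h = 366, r = 18);
  translate([261, 326, 0]) cylinder(h = 366, r = 18);
}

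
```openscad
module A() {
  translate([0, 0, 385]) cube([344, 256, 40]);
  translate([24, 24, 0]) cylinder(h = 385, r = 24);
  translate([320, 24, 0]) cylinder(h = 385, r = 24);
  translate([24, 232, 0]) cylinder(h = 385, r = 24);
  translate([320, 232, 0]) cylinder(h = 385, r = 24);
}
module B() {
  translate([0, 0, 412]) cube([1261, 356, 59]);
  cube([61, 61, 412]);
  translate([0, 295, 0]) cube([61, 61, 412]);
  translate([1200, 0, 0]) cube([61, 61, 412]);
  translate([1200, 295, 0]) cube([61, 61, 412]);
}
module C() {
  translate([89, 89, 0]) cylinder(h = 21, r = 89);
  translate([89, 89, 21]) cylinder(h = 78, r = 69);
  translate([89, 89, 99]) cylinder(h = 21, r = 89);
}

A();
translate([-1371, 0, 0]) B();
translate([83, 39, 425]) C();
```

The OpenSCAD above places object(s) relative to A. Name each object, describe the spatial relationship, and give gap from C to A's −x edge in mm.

A is a stool. B is a bench. C is a spool. The bench is on the floor beside the stool on its −x side. The spool is on top of the stool, centred. The gap from the spool to the stool's −x edge is 83 mm.

The spool's min-x is at 83; the stool's min-x is 0; gap = 83 mm.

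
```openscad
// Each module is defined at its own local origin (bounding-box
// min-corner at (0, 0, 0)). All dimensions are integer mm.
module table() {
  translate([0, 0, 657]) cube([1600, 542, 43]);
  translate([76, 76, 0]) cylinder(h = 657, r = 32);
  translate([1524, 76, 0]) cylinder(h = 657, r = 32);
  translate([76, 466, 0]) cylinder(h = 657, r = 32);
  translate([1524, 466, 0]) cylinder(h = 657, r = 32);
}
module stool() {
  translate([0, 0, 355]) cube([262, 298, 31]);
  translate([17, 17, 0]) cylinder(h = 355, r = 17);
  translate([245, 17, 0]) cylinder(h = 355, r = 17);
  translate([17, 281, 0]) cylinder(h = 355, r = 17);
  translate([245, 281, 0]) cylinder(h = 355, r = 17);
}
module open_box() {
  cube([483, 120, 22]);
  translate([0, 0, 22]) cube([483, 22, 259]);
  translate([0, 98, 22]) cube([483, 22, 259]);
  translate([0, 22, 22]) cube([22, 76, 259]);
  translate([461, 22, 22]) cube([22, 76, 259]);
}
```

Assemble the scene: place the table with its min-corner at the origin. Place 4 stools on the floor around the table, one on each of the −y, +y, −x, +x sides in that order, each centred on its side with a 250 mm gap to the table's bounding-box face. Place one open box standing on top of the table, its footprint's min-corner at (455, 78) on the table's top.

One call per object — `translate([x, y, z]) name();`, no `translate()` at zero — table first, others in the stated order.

table();
translate([669, -548, 0]) stool();
translate([669, 792, 0]) stool();
translate([-512, 122, 0]) stool();
translate([1850, 122, 0]) stool();
translate([455, 78, 700]) open_box();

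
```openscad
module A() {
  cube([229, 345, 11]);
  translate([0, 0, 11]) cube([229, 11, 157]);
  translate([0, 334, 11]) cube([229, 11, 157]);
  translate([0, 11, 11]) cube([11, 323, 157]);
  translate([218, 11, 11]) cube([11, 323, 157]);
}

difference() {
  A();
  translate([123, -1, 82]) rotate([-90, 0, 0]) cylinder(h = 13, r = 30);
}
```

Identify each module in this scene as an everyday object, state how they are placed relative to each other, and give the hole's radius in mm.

A is an open box. The open box has a circular hole through its front wall. The hole's radius is 30 mm.

The subtracted cylinder has r = 30 mm.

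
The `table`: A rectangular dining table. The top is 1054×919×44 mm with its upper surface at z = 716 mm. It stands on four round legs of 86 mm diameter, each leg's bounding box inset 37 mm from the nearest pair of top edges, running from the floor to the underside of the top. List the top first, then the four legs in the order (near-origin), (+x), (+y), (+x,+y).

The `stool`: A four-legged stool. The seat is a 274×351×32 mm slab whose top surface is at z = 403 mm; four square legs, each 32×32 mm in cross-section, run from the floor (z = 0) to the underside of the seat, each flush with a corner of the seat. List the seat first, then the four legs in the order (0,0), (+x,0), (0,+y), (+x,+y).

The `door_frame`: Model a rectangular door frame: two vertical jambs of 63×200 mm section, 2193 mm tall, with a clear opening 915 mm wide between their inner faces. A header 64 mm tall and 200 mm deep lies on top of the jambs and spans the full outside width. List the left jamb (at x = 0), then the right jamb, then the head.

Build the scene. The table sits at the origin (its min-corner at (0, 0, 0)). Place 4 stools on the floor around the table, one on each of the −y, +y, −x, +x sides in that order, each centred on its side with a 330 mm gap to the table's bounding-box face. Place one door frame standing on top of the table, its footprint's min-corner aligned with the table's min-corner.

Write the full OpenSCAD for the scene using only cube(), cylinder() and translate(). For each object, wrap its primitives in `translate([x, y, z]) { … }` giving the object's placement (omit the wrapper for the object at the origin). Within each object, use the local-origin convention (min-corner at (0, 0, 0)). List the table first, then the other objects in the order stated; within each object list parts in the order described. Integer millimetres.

translate([0, 0, 672]) cube([1054, 919, 44]);
translate([80, 80, 0]) cylinder(h = 672, r = 43);
translate([974, 80, 0]) cylinder(h = 672, r = 43);
translate([80, 839, 0]) cylinder(h = 672, r = 43);
translate([974, 839, 0]) cylinder(h = 672, r = 43);
translate([390, -681, 0]) {
  translate([0, 0, 371]) cube([274, 351, 32]);
  cube([32, 32, 371]);
  translate([242, 0, 0]) cube([32, 32, 371]);
  translate([0, 319, 0]) cube([32, 32, 371]);
  translate([242, 319, 0]) cube([32, 32, 371]);
}
translate([390, 1249, 0]) {
  translate([0, 0, 371]) cube([274, 351, 32]);
  cube([32, 32, 371]);
  translate([242, 0, 0]) cube([32, 32, 371]);
  translate([0, 319, 0]) cube([32, 32, 371]);
  translate([242, 319, 0]) cube([32, 32, 371]);
}
translate([-604, 284, 0]) {
  translate([0, 0, 371]) cube([274, 351, 32]);
  cube([32, 32, 371]);
  translate([242, 0, 0]) cube([32, 32, 371]);
  translate([0, 319, 0]) cube([32, 32, 371]);
  translate([242, 319, 0]) cube([32, 32, 371]);
}
translate([1384, 284, 0]) {
  translate([0, 0, 371]) cube([274, 351, 32]);
  cube([32, 32, 371]);
  translate([242, 0, 0]) cube([32, 32, 371]);
  translate([0, 319, 0]) cube([32, 32, 371]);
  translate([242, 319, 0]) cube([32, 32, 371]);
}
translate([0, 0, 716]) {
  cube([63, 200, 2193]);
  translate([978, 0, 0]) cube([63, 200, 2193]);
  translate([0, 0, 2193]) cube([1041, 200, 64]);
}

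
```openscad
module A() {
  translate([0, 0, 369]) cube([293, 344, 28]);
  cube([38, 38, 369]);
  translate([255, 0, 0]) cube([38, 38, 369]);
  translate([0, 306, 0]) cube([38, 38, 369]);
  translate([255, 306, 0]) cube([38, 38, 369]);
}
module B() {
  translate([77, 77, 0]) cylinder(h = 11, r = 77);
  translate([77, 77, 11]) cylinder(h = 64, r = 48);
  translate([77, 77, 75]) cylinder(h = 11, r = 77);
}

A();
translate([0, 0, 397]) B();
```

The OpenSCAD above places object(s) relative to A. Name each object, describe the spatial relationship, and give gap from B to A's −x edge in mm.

A is a stool. B is a spool. The spool is on top of the stool. The gap from the spool to the stool's −x edge is 0 mm.

The spool's min-x is at 0; the stool's min-x is 0; gap = 0 mm.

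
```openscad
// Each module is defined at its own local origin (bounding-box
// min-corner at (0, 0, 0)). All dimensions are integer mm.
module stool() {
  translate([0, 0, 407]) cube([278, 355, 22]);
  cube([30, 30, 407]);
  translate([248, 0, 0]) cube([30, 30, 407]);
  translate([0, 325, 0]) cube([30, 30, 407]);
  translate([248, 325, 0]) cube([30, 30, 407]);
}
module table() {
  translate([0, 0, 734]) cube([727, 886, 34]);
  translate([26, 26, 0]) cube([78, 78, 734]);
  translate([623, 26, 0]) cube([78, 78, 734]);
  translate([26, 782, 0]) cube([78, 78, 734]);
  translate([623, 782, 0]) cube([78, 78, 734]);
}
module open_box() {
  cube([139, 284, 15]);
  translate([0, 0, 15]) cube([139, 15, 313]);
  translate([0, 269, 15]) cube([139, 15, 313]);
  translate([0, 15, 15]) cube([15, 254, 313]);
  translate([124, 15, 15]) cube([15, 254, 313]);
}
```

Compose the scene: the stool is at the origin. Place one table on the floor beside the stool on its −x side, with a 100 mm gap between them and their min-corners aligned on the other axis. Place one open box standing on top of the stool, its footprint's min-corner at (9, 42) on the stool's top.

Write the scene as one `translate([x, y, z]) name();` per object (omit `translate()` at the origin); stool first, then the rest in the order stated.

stool();
translate([-827, 0, 0]) table();
translate([9, 42, 429]) open_box();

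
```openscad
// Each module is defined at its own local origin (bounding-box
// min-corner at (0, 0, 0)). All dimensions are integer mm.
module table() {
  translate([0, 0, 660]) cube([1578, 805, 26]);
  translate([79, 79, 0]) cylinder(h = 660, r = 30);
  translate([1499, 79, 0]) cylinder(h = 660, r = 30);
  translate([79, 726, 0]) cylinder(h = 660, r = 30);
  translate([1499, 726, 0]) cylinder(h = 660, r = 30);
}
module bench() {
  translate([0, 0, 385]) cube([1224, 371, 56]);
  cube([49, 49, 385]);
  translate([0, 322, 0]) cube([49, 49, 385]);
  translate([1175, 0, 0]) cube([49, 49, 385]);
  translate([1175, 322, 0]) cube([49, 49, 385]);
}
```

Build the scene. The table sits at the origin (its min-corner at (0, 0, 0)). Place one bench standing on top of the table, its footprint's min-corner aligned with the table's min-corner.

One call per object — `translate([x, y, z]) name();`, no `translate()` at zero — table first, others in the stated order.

table();
translate([0, 0, 686]) bench();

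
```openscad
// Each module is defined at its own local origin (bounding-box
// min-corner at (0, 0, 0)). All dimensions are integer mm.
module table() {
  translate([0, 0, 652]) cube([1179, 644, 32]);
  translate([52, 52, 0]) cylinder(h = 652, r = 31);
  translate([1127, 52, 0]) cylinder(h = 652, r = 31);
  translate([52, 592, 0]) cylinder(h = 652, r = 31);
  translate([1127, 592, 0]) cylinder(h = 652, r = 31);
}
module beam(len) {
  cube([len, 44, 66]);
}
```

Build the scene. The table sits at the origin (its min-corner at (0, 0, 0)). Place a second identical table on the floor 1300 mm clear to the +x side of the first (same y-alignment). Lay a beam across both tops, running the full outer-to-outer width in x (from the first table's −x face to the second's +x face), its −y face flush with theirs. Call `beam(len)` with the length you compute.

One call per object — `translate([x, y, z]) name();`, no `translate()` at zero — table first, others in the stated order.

table();
translate([2479, 0, 0]) table();
translate([0, 0, 684]) beam(3658);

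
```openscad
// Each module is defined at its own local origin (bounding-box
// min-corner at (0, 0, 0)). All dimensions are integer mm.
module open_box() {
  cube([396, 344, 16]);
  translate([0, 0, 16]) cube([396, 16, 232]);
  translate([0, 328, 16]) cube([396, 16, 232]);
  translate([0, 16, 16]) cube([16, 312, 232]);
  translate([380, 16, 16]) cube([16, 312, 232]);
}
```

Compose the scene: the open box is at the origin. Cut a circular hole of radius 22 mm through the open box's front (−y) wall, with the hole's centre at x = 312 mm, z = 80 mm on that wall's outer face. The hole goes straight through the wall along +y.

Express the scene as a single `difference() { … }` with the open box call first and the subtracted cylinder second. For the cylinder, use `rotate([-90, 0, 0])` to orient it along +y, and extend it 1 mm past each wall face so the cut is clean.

difference() {
  open_box();
  translate([312, -1, 80]) rotate([-90, 0, 0]) cylinder(h = 18, r = 22);
}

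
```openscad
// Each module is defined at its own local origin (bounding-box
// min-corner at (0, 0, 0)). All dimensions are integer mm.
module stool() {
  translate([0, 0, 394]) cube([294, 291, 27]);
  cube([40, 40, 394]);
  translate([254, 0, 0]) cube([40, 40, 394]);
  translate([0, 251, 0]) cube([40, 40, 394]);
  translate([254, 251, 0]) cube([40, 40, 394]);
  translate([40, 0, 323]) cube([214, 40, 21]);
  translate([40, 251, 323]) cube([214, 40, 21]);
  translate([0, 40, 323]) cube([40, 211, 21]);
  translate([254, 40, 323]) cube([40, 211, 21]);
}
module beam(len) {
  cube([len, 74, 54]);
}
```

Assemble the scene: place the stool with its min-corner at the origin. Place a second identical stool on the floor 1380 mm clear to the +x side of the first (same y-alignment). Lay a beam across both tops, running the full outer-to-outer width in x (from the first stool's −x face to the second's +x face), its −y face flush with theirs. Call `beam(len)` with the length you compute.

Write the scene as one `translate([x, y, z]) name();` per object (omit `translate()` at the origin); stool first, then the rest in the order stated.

stool();
translate([1674, 0, 0]) stool();
translate([0, 0, 421]) beam(1968);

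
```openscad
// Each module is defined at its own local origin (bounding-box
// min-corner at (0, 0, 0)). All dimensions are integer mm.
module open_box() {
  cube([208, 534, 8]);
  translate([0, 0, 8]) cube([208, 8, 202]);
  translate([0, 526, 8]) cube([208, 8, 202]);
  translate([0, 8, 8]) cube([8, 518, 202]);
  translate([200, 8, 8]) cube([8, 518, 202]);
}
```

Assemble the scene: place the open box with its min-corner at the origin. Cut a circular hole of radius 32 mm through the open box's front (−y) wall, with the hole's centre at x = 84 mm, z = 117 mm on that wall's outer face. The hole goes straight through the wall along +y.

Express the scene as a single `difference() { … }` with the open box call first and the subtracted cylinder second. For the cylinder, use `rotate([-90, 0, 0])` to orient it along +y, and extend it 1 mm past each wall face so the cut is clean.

difference() {
  open_box();
  translate([84, -1, 117]) rotate([-90, 0, 0]) cylinder(h = 10, r = 32);
}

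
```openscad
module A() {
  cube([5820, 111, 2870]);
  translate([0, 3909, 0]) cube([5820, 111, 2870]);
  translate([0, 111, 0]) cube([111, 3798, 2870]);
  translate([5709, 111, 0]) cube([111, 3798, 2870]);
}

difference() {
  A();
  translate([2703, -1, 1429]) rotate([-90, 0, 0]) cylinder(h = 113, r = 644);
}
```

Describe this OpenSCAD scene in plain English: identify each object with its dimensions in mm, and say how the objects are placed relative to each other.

A is the wall frame of a small rectangular building: four walls, each 2870 mm tall and 111 mm thick, enclosing a footprint 5820 mm (x) by 4020 mm (y) outside-to-outside, with no floor or roof. The front and back walls (the −y and +y sides) span the full width; the two side walls fit between them.

The house frame has a circular hole of radius 644 mm through its front wall, centred at (x = 2703, z = 1429).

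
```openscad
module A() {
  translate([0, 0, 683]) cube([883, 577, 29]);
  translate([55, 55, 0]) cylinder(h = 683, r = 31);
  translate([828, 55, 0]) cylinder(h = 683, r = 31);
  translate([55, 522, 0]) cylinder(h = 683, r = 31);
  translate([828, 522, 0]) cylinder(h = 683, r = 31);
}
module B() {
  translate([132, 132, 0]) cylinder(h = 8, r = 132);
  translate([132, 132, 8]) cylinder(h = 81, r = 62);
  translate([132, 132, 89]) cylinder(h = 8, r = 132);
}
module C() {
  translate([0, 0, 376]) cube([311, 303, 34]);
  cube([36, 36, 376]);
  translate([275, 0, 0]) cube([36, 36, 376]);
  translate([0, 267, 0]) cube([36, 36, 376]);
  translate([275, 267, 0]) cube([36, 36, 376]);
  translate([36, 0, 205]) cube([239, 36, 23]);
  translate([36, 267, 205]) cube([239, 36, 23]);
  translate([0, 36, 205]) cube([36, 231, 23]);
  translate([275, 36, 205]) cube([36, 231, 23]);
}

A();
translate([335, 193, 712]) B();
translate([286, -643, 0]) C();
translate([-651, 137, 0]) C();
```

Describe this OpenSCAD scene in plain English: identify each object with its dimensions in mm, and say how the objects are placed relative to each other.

A is a table: top 883 mm (x) × 577 mm (y), 29 mm thick, upper face at z = 712 mm, on four round legs of 62 mm diameter, each leg's bounding box inset 24 mm from the nearest pair of top edges, running from z = 0 to the bottom of the top.

B is a spool: two coaxial disc flanges of radius 132 mm and thickness 8 mm, joined by a core cylinder of radius 62 mm and height 81 mm. The lower flange rests on z = 0 and the three cylinders share a vertical axis.

C is a simple wooden stool: a rectangular seat 311 mm (x) by 303 mm (y), 34 mm thick, top face at z = 410 mm, on four square legs, each 36×36 mm in cross-section. The legs rest on z = 0, each flush with a corner of the seat. Four stretchers, 36 mm wide and 23 mm tall, connect adjacent legs with their undersides at z = 205 mm, each running between the inner faces of the legs it joins and aligned with the legs' outer faces on the other axis.

The spool is on top of the table. Two stools sit around the table at the −y, −x sides.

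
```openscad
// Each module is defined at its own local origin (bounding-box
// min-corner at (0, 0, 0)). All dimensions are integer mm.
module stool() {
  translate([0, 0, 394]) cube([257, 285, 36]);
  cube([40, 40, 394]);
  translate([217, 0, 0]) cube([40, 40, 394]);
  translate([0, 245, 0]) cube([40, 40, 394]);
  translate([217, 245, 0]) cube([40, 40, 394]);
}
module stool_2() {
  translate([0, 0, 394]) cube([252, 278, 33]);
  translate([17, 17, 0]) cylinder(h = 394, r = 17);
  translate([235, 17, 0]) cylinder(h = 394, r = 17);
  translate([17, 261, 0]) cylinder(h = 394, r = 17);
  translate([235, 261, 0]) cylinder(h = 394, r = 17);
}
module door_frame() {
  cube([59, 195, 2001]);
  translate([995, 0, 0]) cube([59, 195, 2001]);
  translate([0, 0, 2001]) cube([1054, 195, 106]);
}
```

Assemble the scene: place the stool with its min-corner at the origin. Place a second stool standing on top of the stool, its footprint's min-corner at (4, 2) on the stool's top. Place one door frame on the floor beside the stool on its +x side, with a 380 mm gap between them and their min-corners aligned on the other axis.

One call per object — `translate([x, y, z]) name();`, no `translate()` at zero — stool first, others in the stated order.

stool();
translate([4, 2, 430]) stool_2();
translate([637, 0, 0]) door_frame();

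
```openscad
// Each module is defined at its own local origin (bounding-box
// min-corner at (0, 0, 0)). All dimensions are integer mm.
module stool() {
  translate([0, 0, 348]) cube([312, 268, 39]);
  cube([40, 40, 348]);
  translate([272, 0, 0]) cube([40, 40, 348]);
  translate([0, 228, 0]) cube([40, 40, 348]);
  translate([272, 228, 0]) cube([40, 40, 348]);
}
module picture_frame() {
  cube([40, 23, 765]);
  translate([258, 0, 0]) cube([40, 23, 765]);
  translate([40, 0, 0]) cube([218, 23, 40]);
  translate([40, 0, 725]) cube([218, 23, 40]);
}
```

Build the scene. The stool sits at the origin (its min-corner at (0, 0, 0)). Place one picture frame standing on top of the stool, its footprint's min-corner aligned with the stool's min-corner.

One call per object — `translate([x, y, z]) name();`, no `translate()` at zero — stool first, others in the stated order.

stool();
translate([0, 0, 387]) picture_frame();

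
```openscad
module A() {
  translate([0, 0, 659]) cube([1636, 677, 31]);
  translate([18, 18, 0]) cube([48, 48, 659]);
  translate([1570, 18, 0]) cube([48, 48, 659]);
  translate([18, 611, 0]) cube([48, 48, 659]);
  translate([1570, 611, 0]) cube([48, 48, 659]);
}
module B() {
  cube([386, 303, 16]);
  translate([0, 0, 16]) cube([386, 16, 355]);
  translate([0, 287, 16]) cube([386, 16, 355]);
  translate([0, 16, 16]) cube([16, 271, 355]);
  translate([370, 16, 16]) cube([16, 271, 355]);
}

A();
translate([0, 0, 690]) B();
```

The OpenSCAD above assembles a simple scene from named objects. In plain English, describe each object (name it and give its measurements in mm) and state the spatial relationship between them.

A is a rectangular dining table. The top is 1636×677×31 mm with its upper surface at z = 690 mm. It stands on four 48×48 mm square legs, each inset 18 mm from the nearest pair of top edges, running from the floor to the underside of the top.

B is an open-topped rectangular box: outside dimensions 386×303×371 mm, with a uniform wall and base thickness of 16 mm. The base is a full 386×303 slab on the floor; four walls sit on top of the base. The front and back walls (the −y and +y sides) span the full width; the two side walls fit between them.

The open box is on top of the table.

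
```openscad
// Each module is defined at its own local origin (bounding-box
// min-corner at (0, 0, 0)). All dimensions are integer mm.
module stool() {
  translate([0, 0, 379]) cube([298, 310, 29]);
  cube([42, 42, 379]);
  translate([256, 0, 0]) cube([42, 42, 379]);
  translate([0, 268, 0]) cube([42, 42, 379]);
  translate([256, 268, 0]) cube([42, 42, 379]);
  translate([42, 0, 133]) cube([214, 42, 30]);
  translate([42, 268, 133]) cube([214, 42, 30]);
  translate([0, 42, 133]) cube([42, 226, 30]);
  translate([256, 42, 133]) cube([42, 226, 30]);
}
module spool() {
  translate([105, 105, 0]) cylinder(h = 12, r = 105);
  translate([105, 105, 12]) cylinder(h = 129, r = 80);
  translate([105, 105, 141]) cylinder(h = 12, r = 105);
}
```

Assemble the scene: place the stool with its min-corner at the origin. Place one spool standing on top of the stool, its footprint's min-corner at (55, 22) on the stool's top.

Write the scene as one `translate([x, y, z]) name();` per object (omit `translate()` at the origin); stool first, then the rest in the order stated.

stool();
translate([55, 22, 408]) spool();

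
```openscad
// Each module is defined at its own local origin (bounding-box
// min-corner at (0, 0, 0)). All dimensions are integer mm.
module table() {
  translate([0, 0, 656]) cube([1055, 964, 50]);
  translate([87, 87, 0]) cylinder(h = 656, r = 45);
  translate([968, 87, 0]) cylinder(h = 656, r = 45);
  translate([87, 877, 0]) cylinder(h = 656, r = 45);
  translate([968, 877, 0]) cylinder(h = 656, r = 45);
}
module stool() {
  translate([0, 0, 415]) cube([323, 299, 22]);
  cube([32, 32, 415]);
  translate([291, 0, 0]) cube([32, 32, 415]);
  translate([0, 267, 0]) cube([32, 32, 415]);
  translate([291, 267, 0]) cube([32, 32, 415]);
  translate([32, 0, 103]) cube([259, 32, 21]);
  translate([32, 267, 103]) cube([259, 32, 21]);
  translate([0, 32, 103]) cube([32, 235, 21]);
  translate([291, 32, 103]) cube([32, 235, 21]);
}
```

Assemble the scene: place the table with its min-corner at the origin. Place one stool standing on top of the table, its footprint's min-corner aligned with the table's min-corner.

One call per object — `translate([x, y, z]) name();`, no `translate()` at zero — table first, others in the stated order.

table();
translate([0, 0, 706]) stool();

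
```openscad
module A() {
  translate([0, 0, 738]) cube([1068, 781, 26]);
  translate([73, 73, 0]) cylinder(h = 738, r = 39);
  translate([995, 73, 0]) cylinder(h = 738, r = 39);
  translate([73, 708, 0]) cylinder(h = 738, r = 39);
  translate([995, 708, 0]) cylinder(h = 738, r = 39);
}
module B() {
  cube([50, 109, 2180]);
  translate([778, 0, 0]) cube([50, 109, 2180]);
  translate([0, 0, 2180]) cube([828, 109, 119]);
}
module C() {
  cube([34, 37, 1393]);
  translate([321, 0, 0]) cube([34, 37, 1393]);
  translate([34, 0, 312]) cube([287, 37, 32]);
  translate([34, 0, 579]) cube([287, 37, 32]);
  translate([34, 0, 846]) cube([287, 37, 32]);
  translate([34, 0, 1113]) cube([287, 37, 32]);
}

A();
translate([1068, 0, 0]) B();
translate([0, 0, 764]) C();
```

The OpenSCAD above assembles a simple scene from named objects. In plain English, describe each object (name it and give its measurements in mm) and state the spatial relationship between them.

A is a table: top 1068 mm (x) × 781 mm (y), 26 mm thick, upper face at z = 764 mm, on four round legs of 78 mm diameter, each leg's bounding box inset 34 mm from the nearest pair of top edges, running from z = 0 to the bottom of the top.

B is a rectangular door frame: two vertical jambs of 50×109 mm section, 2180 mm tall, with a clear opening 728 mm wide between their inner faces. A header 119 mm tall and 109 mm deep lies on top of the jambs and spans the full outside width.

C is a wooden ladder with two side rails of 34×37 mm section and 1393 mm height, set 355 mm apart overall. Between them run 4 rectangular rungs (37 mm deep, 32 mm thick), front faces flush with the rails' −y face. The bottom of the first rung is 312 mm above the floor and each subsequent rung is 267 mm higher than the one below.

The door frame is against the table's +x side, with their −y faces flush. The ladder is on top of the table.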